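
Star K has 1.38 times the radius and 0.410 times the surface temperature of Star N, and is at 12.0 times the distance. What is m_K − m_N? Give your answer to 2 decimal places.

L_K/L_N = (1.38)²(0.410)⁴ = 0.05381.
F_K/F_N = (L_K/L_N)/(d_K/d_N)² = 0.05381/144.0 = 3.737×10^-4.
m_K − m_N = −2.5 log₁₀(3.737×10^-4) = 8.57.

8.57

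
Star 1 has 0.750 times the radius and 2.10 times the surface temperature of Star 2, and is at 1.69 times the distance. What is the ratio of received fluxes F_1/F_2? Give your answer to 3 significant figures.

3.83

L_1/L_2 = (R_1/R_2)²(T_1/T_2)⁴ = (0.750)² × (2.10)⁴ = 10.94.
F_1/F_2 = (L_1/L_2)/(d_1/d_2)² = 10.94 / (1.69)² = 3.830.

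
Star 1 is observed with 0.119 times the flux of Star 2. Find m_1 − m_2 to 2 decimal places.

2.31

m_1 − m_2 = −2.5 log₁₀(F_1/F_2) = −2.5 log₁₀(0.119) = −2.5 × (-0.924) = 2.311.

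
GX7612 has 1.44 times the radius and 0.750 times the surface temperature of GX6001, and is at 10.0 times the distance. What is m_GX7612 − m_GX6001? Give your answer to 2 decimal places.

L_GX7612/L_GX6001 = (1.44)²(0.750)⁴ = 0.6561.
F_GX7612/F_GX6001 = (L_GX7612/L_GX6001)/(d_GX7612/d_GX6001)² = 0.6561/100.0 = 0.006561.
m_GX7612 − m_GX6001 = −2.5 log₁₀(0.006561) = 5.46.

5.46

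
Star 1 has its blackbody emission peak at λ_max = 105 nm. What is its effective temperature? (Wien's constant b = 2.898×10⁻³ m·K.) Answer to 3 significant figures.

2.76×10^4 K

T = b/λ_max = 2.898×10⁻³ / (105×10⁻⁹) = 2.760×10^4 K.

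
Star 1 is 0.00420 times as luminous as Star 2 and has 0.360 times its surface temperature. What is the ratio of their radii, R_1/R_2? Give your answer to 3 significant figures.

0.500

L ∝ R²T⁴ gives R ∝ √L / T², so
R_1/R_2 = √(0.00420) / (0.360)² = 0.06481 / 0.1296 = 0.5001.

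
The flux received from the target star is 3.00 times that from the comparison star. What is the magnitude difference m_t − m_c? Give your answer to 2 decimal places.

-1.19

m_t − m_c = −2.5 log₁₀(F_t/F_c) = −2.5 log₁₀(3.00) = −2.5 × (0.477) = -1.193.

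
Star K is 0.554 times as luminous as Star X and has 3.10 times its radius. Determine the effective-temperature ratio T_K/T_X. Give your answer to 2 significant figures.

0.49

L ∝ R²T⁴ gives T ∝ (L/R²)^(1/4), so
T_K/T_X = (0.554 / 3.10²)^(1/4) = (0.05765)^(1/4) = 0.4900.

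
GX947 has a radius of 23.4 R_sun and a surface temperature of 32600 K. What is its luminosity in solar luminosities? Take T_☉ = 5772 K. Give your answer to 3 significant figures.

L/L_☉ = (R/R_☉)² (T/T_☉)⁴ = (23.4)² × (32600/5772)⁴
       = 547.6 × (5.648)⁴ = 547.6 × 1018 = 5.572×10^5.

5.57×10^5 solar luminosities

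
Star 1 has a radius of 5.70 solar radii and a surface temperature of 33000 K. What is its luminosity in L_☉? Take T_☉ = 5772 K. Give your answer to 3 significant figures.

3.47×10^4 L_☉

L/L_☉ = (R/R_☉)² (T/T_☉)⁴ = (5.70)² × (33000/5772)⁴
       = 32.49 × (5.717)⁴ = 32.49 × 1068 = 3.471×10^4.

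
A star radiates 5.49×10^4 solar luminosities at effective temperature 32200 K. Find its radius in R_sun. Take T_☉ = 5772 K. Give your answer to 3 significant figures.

R/R_☉ = √(L/L_☉) / (T/T_☉)² = √(5.49×10^4) / (5.579)²
       = 234.3 / 31.12 = 7.529.

7.53 R_sun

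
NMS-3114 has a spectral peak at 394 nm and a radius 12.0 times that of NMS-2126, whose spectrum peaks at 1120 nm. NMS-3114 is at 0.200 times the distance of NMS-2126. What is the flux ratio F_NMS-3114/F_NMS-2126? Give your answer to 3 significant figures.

Wien's law: T_NMS-3114/T_NMS-2126 = λ_NMS-2126/λ_NMS-3114 = 1120/394 = 2.843.
L_NMS-3114/L_NMS-2126 = (R_NMS-3114/R_NMS-2126)²(T_NMS-3114/T_NMS-2126)⁴ = (12.0)²(2.843)⁴ = 9403.
F_NMS-3114/F_NMS-2126 = (L_NMS-3114/L_NMS-2126)/(d_NMS-3114/d_NMS-2126)² = 9403/(0.200)² = 2.351×10^5.

2.35×10^5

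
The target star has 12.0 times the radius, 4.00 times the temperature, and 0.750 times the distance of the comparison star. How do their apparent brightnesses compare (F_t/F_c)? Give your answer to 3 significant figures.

6.55×10^4

L_t/L_c = (R_t/R_c)²(T_t/T_c)⁴ = (12.0)² × (4.00)⁴ = 3.686×10^4.
F_t/F_c = (L_t/L_c)/(d_t/d_c)² = 3.686×10^4 / (0.750)² = 6.554×10^4.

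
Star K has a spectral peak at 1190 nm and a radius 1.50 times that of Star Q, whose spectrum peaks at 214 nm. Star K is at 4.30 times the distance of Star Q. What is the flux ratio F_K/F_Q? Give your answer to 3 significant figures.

1.27×10^-4

Wien's law: T_K/T_Q = λ_Q/λ_K = 214/1190 = 0.1798.
L_K/L_Q = (R_K/R_Q)²(T_K/T_Q)⁴ = (1.50)²(0.1798)⁴ = 0.002353.
F_K/F_Q = (L_K/L_Q)/(d_K/d_Q)² = 0.002353/(4.30)² = 1.273×10^-4.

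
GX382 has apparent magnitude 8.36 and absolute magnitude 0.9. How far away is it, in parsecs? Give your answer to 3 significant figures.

310 pc

m − M = 5 log₁₀(d/10 pc)
8.36 − (0.9) = 7.46 = 5 log₁₀(d/10)
d = 10 × 10^(7.46/5) = 10 × 10^1.492 = 310.5 pc.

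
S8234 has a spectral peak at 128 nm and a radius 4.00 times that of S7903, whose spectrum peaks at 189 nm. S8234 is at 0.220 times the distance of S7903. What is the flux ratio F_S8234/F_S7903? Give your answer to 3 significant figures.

1.57×10^3

Wien's law: T_S8234/T_S7903 = λ_S7903/λ_S8234 = 189/128 = 1.477.
L_S8234/L_S7903 = (R_S8234/R_S7903)²(T_S8234/T_S7903)⁴ = (4.00)²(1.477)⁴ = 76.05.
F_S8234/F_S7903 = (L_S8234/L_S7903)/(d_S8234/d_S7903)² = 76.05/(0.220)² = 1571.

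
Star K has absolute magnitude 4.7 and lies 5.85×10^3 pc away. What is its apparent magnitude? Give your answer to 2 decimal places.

18.54

m = M + 5 log₁₀(d/10 pc) = 4.7 + 5 log₁₀(5.85×10^3/10)
  = 4.7 + 5 × 2.767 = 4.7 + 13.84 = 18.54.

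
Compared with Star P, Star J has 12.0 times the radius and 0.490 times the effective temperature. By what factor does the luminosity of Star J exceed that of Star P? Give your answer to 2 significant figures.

From the Stefan–Boltzmann law, L ∝ R²T⁴, so
L_J/L_P = (R_J/R_P)² (T_J/T_P)⁴ = (12.0)² × (0.490)⁴ = 144.0 × 0.05765 = 8.301.

8.3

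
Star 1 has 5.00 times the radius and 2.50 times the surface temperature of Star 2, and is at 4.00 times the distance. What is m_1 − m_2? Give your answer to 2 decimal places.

-4.46

L_1/L_2 = (5.00)²(2.50)⁴ = 976.6.
F_1/F_2 = (L_1/L_2)/(d_1/d_2)² = 976.6/16.00 = 61.04.
m_1 − m_2 = −2.5 log₁₀(61.04) = -4.46.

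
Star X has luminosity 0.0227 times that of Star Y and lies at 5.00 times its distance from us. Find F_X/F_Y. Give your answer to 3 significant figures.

F = L/(4πd²), so F_X/F_Y = (L_X/L_Y) / (d_X/d_Y)²
= 0.0227 / (5.00)² = 0.0227 / 25.00 = 9.080×10^-4.

9.08×10^-4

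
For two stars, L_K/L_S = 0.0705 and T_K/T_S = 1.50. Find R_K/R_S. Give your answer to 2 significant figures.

0.12

L ∝ R²T⁴ gives R ∝ √L / T², so
R_K/R_S = √(0.0705) / (1.50)² = 0.2655 / 2.250 = 0.1180.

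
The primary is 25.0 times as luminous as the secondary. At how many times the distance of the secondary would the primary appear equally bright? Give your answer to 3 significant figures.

5.00

Equal flux requires L_p/d_p² = L_s/d_s², so d_p/d_s = √(L_p/L_s)
= √(25.0) = 5.000.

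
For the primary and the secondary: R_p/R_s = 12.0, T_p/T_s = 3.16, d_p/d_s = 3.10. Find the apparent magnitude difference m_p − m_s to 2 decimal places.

L_p/L_s = (12.0)²(3.16)⁴ = 1.436×10^4.
F_p/F_s = (L_p/L_s)/(d_p/d_s)² = 1.436×10^4/9.610 = 1494.
m_p − m_s = −2.5 log₁₀(1494) = -7.94.

-7.94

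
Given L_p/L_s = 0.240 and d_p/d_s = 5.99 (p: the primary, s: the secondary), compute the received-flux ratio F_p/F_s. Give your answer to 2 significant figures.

F = L/(4πd²), so F_p/F_s = (L_p/L_s) / (d_p/d_s)²
= 0.240 / (5.99)² = 0.240 / 35.88 = 0.006689.

0.0067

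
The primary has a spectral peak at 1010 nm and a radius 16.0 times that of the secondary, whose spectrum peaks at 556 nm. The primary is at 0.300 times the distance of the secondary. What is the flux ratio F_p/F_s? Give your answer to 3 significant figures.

Wien's law: T_p/T_s = λ_s/λ_p = 556/1010 = 0.5505.
L_p/L_s = (R_p/R_s)²(T_p/T_s)⁴ = (16.0)²(0.5505)⁴ = 23.51.
F_p/F_s = (L_p/L_s)/(d_p/d_s)² = 23.51/(0.300)² = 261.2.

261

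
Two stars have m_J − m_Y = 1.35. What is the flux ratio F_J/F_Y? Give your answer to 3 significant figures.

0.288

F_J/F_Y = 10^(−(m_J − m_Y)/2.5) = 10^(-1.35/2.5) = 10^-0.540 = 0.2884.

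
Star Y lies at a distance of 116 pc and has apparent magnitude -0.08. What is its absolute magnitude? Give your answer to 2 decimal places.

-5.40

M = m − 5 log₁₀(d/10 pc) = -0.08 − 5 log₁₀(116/10)
  = -0.08 − 5 × 1.064 = -0.08 − 5.32 = -5.40.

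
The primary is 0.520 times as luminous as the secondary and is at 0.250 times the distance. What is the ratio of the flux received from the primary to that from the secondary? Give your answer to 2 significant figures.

8.3

F = L/(4πd²), so F_p/F_s = (L_p/L_s) / (d_p/d_s)²
= 0.520 / (0.250)² = 0.520 / 0.06250 = 8.320.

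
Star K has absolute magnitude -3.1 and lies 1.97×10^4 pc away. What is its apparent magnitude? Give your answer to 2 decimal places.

13.37

m = M + 5 log₁₀(d/10 pc) = -3.1 + 5 log₁₀(1.97×10^4/10)
  = -3.1 + 5 × 3.294 = -3.1 + 16.47 = 13.37.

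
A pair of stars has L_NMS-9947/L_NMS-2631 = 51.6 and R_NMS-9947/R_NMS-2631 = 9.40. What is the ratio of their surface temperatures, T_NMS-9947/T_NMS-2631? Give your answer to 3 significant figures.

L ∝ R²T⁴ gives T ∝ (L/R²)^(1/4), so
T_NMS-9947/T_NMS-2631 = (51.6 / 9.40²)^(1/4) = (0.5840)^(1/4) = 0.8742.

0.874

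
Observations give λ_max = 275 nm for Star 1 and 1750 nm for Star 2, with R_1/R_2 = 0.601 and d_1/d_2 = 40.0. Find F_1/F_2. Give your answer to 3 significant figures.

Wien's law: T_1/T_2 = λ_2/λ_1 = 1750/275 = 6.364.
L_1/L_2 = (R_1/R_2)²(T_1/T_2)⁴ = (0.601)²(6.364)⁴ = 592.3.
F_1/F_2 = (L_1/L_2)/(d_1/d_2)² = 592.3/(40.0)² = 0.3702.

0.370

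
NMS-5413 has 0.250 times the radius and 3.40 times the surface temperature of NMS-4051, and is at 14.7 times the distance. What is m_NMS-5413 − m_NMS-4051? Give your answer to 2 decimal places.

L_NMS-5413/L_NMS-4051 = (0.250)²(3.40)⁴ = 8.352.
F_NMS-5413/F_NMS-4051 = (L_NMS-5413/L_NMS-4051)/(d_NMS-5413/d_NMS-4051)² = 8.352/216.1 = 0.03865.
m_NMS-5413 − m_NMS-4051 = −2.5 log₁₀(0.03865) = 3.53.

3.53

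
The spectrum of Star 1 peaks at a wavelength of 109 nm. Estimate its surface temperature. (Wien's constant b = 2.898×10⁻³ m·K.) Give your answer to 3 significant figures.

2.66×10^4 K

T = b/λ_max = 2.898×10⁻³ / (109×10⁻⁹) = 2.659×10^4 K.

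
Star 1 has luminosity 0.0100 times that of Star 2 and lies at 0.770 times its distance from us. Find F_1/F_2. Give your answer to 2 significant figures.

0.017

F = L/(4πd²), so F_1/F_2 = (L_1/L_2) / (d_1/d_2)²
= 0.0100 / (0.770)² = 0.0100 / 0.5929 = 0.01687.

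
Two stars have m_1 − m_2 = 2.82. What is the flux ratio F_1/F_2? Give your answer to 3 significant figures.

0.0745

F_1/F_2 = 10^(−(m_1 − m_2)/2.5) = 10^(-2.82/2.5) = 10^-1.128 = 0.07447.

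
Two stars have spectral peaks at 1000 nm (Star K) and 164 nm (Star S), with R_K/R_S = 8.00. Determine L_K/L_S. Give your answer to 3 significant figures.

Wien's law gives T ∝ 1/λ_max, so T_K/T_S = λ_S/λ_K = 164/1000 = 0.1640.
Then L ∝ R²T⁴ gives L_K/L_S = (8.00)² × (0.1640)⁴ = 64.00 × 7.234×10^-4 = 0.04630.

0.0463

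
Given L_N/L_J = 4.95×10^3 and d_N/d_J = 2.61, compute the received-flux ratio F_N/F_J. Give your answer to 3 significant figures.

F = L/(4πd²), so F_N/F_J = (L_N/L_J) / (d_N/d_J)²
= 4.95×10^3 / (2.61)² = 4.95×10^3 / 6.812 = 726.6.

727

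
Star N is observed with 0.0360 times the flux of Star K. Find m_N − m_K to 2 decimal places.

m_N − m_K = −2.5 log₁₀(F_N/F_K) = −2.5 log₁₀(0.0360) = −2.5 × (-1.444) = 3.609.

3.61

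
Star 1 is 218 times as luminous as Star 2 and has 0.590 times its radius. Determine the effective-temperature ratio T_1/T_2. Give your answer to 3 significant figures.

L ∝ R²T⁴ gives T ∝ (L/R²)^(1/4), so
T_1/T_2 = (218 / 0.590²)^(1/4) = (626.3)^(1/4) = 5.003.

5.00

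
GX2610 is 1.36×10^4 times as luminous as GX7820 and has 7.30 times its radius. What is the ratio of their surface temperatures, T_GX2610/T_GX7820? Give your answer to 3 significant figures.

L ∝ R²T⁴ gives T ∝ (L/R²)^(1/4), so
T_GX2610/T_GX7820 = (1.36×10^4 / 7.30²)^(1/4) = (255.2)^(1/4) = 3.997.

4.00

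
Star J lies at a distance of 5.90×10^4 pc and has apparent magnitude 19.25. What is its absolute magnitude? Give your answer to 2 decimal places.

M = m − 5 log₁₀(d/10 pc) = 19.25 − 5 log₁₀(5.90×10^4/10)
  = 19.25 − 5 × 3.771 = 19.25 − 18.85 = 0.40.

0.40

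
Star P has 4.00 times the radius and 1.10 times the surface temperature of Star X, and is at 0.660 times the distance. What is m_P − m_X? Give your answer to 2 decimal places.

L_P/L_X = (4.00)²(1.10)⁴ = 23.43.
F_P/F_X = (L_P/L_X)/(d_P/d_X)² = 23.43/0.4356 = 53.78.
m_P − m_X = −2.5 log₁₀(53.78) = -4.33.

-4.33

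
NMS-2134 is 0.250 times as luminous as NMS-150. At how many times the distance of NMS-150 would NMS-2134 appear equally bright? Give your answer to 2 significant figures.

0.50

Equal flux requires L_NMS-2134/d_NMS-2134² = L_NMS-150/d_NMS-150², so d_NMS-2134/d_NMS-150 = √(L_NMS-2134/L_NMS-150)
= √(0.250) = 0.5000.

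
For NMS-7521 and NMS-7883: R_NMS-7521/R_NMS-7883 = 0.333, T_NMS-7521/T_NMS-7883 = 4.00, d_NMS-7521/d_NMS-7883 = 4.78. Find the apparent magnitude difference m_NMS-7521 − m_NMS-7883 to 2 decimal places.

-0.24

L_NMS-7521/L_NMS-7883 = (0.333)²(4.00)⁴ = 28.39.
F_NMS-7521/F_NMS-7883 = (L_NMS-7521/L_NMS-7883)/(d_NMS-7521/d_NMS-7883)² = 28.39/22.85 = 1.242.
m_NMS-7521 − m_NMS-7883 = −2.5 log₁₀(1.242) = -0.24.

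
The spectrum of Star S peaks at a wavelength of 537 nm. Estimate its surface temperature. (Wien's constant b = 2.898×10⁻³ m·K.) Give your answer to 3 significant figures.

T = b/λ_max = 2.898×10⁻³ / (537×10⁻⁹) = 5397 K.

5.40×10^3 K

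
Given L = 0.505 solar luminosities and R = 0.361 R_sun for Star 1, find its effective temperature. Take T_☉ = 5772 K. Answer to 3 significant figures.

8.10×10^3 K

T/T_☉ = (L/L_☉)^(1/4) / (R/R_☉)^(1/2)
T = 5772 × (0.505)^(1/4) / √(0.361) = 5772 × 0.8430 / 0.6008 = 8098 K.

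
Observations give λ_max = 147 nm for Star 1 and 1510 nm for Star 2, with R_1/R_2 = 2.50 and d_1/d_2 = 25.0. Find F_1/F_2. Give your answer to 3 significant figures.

Wien's law: T_1/T_2 = λ_2/λ_1 = 1510/147 = 10.27.
L_1/L_2 = (R_1/R_2)²(T_1/T_2)⁴ = (2.50)²(10.27)⁴ = 6.959×10^4.
F_1/F_2 = (L_1/L_2)/(d_1/d_2)² = 6.959×10^4/(25.0)² = 111.3.

111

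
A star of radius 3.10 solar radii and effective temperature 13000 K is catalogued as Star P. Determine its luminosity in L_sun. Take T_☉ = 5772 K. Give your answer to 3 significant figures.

247 L_sun

L/L_☉ = (R/R_☉)² (T/T_☉)⁴ = (3.10)² × (13000/5772)⁴
       = 9.610 × (2.252)⁴ = 9.610 × 25.73 = 247.3.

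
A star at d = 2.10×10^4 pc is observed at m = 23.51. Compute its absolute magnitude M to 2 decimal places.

6.90

M = m − 5 log₁₀(d/10 pc) = 23.51 − 5 log₁₀(2.10×10^4/10)
  = 23.51 − 5 × 3.322 = 23.51 − 16.61 = 6.90.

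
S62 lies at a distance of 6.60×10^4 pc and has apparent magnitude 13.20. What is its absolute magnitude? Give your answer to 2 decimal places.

-5.90

M = m − 5 log₁₀(d/10 pc) = 13.20 − 5 log₁₀(6.60×10^4/10)
  = 13.20 − 5 × 3.820 = 13.20 − 19.10 = -5.90.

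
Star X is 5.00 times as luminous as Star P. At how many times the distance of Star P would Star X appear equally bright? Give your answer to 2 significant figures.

Equal flux requires L_X/d_X² = L_P/d_P², so d_X/d_P = √(L_X/L_P)
= √(5.00) = 2.236.

2.2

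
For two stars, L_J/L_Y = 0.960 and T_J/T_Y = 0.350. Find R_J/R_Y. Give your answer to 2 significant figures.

8.0

L ∝ R²T⁴ gives R ∝ √L / T², so
R_J/R_Y = √(0.960) / (0.350)² = 0.9798 / 0.1225 = 7.998.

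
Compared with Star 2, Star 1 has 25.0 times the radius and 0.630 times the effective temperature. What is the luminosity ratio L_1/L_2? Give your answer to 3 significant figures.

98.5

From the Stefan–Boltzmann law, L ∝ R²T⁴, so
L_1/L_2 = (R_1/R_2)² (T_1/T_2)⁴ = (25.0)² × (0.630)⁴ = 625.0 × 0.1575 = 98.46.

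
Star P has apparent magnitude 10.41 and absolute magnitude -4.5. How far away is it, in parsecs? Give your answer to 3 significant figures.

9.59×10^3 pc

m − M = 5 log₁₀(d/10 pc)
10.41 − (-4.5) = 14.91 = 5 log₁₀(d/10)
d = 10 × 10^(14.91/5) = 10 × 10^2.982 = 9594 pc.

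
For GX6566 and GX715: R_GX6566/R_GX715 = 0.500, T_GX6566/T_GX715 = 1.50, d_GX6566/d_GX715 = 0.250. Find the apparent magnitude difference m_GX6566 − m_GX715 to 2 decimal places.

-3.27

L_GX6566/L_GX715 = (0.500)²(1.50)⁴ = 1.266.
F_GX6566/F_GX715 = (L_GX6566/L_GX715)/(d_GX6566/d_GX715)² = 1.266/0.06250 = 20.25.
m_GX6566 − m_GX715 = −2.5 log₁₀(20.25) = -3.27.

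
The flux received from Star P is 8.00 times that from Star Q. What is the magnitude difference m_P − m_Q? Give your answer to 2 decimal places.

-2.26

m_P − m_Q = −2.5 log₁₀(F_P/F_Q) = −2.5 log₁₀(8.00) = −2.5 × (0.903) = -2.258.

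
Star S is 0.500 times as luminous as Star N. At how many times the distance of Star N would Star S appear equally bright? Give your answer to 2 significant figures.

0.71

Equal flux requires L_S/d_S² = L_N/d_N², so d_S/d_N = √(L_S/L_N)
= √(0.500) = 0.7071.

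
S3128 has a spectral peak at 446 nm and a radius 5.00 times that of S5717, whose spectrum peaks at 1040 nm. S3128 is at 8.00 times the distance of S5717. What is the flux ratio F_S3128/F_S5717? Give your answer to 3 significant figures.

11.5

Wien's law: T_S3128/T_S5717 = λ_S5717/λ_S3128 = 1040/446 = 2.332.
L_S3128/L_S5717 = (R_S3128/R_S5717)²(T_S3128/T_S5717)⁴ = (5.00)²(2.332)⁴ = 739.2.
F_S3128/F_S5717 = (L_S3128/L_S5717)/(d_S3128/d_S5717)² = 739.2/(8.00)² = 11.55.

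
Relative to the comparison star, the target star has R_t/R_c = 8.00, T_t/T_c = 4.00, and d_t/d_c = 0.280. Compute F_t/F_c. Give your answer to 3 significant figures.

2.09×10^5

L_t/L_c = (R_t/R_c)²(T_t/T_c)⁴ = (8.00)² × (4.00)⁴ = 1.638×10^4.
F_t/F_c = (L_t/L_c)/(d_t/d_c)² = 1.638×10^4 / (0.280)² = 2.090×10^5.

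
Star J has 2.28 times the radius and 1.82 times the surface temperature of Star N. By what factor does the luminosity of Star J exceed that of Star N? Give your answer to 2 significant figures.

57

From the Stefan–Boltzmann law, L ∝ R²T⁴, so
L_J/L_N = (R_J/R_N)² (T_J/T_N)⁴ = (2.28)² × (1.82)⁴ = 5.198 × 10.97 = 57.04.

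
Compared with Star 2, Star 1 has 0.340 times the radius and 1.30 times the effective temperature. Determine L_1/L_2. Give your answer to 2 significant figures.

From the Stefan–Boltzmann law, L ∝ R²T⁴, so
L_1/L_2 = (R_1/R_2)² (T_1/T_2)⁴ = (0.340)² × (1.30)⁴ = 0.1156 × 2.856 = 0.3302.

0.33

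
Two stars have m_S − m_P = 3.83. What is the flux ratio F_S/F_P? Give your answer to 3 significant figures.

F_S/F_P = 10^(−(m_S − m_P)/2.5) = 10^(-3.83/2.5) = 10^-1.532 = 0.02938.

0.0294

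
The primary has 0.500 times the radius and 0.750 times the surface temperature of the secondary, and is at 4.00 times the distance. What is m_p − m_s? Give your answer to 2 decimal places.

L_p/L_s = (0.500)²(0.750)⁴ = 0.07910.
F_p/F_s = (L_p/L_s)/(d_p/d_s)² = 0.07910/16.00 = 0.004944.
m_p − m_s = −2.5 log₁₀(0.004944) = 5.76.

5.76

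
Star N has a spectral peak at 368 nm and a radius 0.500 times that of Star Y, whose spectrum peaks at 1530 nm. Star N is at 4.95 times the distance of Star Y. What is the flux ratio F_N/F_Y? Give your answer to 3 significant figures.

3.05

Wien's law: T_N/T_Y = λ_Y/λ_N = 1530/368 = 4.158.
L_N/L_Y = (R_N/R_Y)²(T_N/T_Y)⁴ = (0.500)²(4.158)⁴ = 74.70.
F_N/F_Y = (L_N/L_Y)/(d_N/d_Y)² = 74.70/(4.95)² = 3.049.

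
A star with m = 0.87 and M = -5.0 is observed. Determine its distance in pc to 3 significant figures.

m − M = 5 log₁₀(d/10 pc)
0.87 − (-5.0) = 5.87 = 5 log₁₀(d/10)
d = 10 × 10^(5.87/5) = 10 × 10^1.174 = 149.3 pc.

149 pc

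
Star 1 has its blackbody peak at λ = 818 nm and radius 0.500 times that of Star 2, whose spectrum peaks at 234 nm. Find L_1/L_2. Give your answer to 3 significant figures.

0.00167

Wien's law gives T ∝ 1/λ_max, so T_1/T_2 = λ_2/λ_1 = 234/818 = 0.2861.
Then L ∝ R²T⁴ gives L_1/L_2 = (0.500)² × (0.2861)⁴ = 0.2500 × 0.006697 = 0.001674.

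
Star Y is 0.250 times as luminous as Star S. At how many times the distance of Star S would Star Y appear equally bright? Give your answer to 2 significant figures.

0.50

Equal flux requires L_Y/d_Y² = L_S/d_S², so d_Y/d_S = √(L_Y/L_S)
= √(0.250) = 0.5000.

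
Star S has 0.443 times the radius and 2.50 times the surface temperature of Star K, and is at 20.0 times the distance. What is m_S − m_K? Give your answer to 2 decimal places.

4.29

L_S/L_K = (0.443)²(2.50)⁴ = 7.666.
F_S/F_K = (L_S/L_K)/(d_S/d_K)² = 7.666/400.0 = 0.01916.
m_S − m_K = −2.5 log₁₀(0.01916) = 4.29.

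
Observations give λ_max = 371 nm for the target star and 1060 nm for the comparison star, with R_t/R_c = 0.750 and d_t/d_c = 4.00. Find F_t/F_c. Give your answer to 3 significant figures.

2.34

Wien's law: T_t/T_c = λ_c/λ_t = 1060/371 = 2.857.
L_t/L_c = (R_t/R_c)²(T_t/T_c)⁴ = (0.750)²(2.857)⁴ = 37.48.
F_t/F_c = (L_t/L_c)/(d_t/d_c)² = 37.48/(4.00)² = 2.343.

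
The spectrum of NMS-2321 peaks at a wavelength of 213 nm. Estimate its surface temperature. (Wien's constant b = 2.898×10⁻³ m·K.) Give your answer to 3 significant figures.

1.36×10^4 K

T = b/λ_max = 2.898×10⁻³ / (213×10⁻⁹) = 1.361×10^4 K.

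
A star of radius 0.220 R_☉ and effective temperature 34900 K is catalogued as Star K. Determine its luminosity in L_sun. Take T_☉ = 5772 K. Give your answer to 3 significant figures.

64.7 L_sun

L/L_☉ = (R/R_☉)² (T/T_☉)⁴ = (0.220)² × (34900/5772)⁴
       = 0.04840 × (6.046)⁴ = 0.04840 × 1337 = 64.69.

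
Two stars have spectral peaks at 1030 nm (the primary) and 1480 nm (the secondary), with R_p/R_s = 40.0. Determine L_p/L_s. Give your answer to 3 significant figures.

6.82×10^3

Wien's law gives T ∝ 1/λ_max, so T_p/T_s = λ_s/λ_p = 1480/1030 = 1.437.
Then L ∝ R²T⁴ gives L_p/L_s = (40.0)² × (1.437)⁴ = 1600 × 4.263 = 6821.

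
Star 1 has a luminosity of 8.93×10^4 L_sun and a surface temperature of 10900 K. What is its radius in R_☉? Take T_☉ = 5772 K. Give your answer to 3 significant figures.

83.8 R_☉

R/R_☉ = √(L/L_☉) / (T/T_☉)² = √(8.93×10^4) / (1.888)²
       = 298.8 / 3.566 = 83.80.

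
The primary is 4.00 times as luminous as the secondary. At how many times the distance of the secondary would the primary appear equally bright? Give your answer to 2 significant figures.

Equal flux requires L_p/d_p² = L_s/d_s², so d_p/d_s = √(L_p/L_s)
= √(4.00) = 2.000.

2.0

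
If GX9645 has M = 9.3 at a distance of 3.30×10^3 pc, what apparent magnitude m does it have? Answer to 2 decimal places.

m = M + 5 log₁₀(d/10 pc) = 9.3 + 5 log₁₀(3.30×10^3/10)
  = 9.3 + 5 × 2.519 = 9.3 + 12.59 = 21.89.

21.89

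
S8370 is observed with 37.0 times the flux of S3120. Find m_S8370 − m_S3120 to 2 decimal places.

-3.92

m_S8370 − m_S3120 = −2.5 log₁₀(F_S8370/F_S3120) = −2.5 log₁₀(37.0) = −2.5 × (1.568) = -3.921.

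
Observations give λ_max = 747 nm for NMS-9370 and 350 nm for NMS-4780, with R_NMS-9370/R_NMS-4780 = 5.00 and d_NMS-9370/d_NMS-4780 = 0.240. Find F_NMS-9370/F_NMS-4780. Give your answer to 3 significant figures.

Wien's law: T_NMS-9370/T_NMS-4780 = λ_NMS-4780/λ_NMS-9370 = 350/747 = 0.4685.
L_NMS-9370/L_NMS-4780 = (R_NMS-9370/R_NMS-4780)²(T_NMS-9370/T_NMS-4780)⁴ = (5.00)²(0.4685)⁴ = 1.205.
F_NMS-9370/F_NMS-4780 = (L_NMS-9370/L_NMS-4780)/(d_NMS-9370/d_NMS-4780)² = 1.205/(0.240)² = 20.92.

20.9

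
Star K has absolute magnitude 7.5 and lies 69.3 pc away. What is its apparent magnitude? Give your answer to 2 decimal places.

11.70

m = M + 5 log₁₀(d/10 pc) = 7.5 + 5 log₁₀(69.3/10)
  = 7.5 + 5 × 0.841 = 7.5 + 4.20 = 11.70.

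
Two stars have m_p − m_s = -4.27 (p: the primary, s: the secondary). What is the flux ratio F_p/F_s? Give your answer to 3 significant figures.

F_p/F_s = 10^(−(m_p − m_s)/2.5) = 10^(4.27/2.5) = 10^1.708 = 51.05.

51.1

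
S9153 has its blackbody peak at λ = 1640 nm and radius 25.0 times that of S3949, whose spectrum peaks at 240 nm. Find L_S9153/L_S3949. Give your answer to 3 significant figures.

0.287

Wien's law gives T ∝ 1/λ_max, so T_S9153/T_S3949 = λ_S3949/λ_S9153 = 240/1640 = 0.1463.
Then L ∝ R²T⁴ gives L_S9153/L_S3949 = (25.0)² × (0.1463)⁴ = 625.0 × 4.586×10^-4 = 0.2866.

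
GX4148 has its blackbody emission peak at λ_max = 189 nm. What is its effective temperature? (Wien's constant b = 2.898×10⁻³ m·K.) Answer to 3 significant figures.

T = b/λ_max = 2.898×10⁻³ / (189×10⁻⁹) = 1.533×10^4 K.

1.53×10^4 K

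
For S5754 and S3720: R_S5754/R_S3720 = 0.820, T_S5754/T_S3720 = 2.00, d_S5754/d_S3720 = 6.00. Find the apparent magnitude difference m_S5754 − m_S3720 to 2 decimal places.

1.31

L_S5754/L_S3720 = (0.820)²(2.00)⁴ = 10.76.
F_S5754/F_S3720 = (L_S5754/L_S3720)/(d_S5754/d_S3720)² = 10.76/36.00 = 0.2988.
m_S5754 − m_S3720 = −2.5 log₁₀(0.2988) = 1.31.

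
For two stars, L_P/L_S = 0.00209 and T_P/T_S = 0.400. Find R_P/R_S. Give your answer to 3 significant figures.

0.286

L ∝ R²T⁴ gives R ∝ √L / T², so
R_P/R_S = √(0.00209) / (0.400)² = 0.04572 / 0.1600 = 0.2857.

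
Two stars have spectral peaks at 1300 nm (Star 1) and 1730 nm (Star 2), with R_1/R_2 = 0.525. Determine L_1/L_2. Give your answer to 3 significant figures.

Wien's law gives T ∝ 1/λ_max, so T_1/T_2 = λ_2/λ_1 = 1730/1300 = 1.331.
Then L ∝ R²T⁴ gives L_1/L_2 = (0.525)² × (1.331)⁴ = 0.2756 × 3.136 = 0.8644.

0.864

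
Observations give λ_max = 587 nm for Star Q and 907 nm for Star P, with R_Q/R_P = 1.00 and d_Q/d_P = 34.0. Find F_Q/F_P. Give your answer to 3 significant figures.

0.00493

Wien's law: T_Q/T_P = λ_P/λ_Q = 907/587 = 1.545.
L_Q/L_P = (R_Q/R_P)²(T_Q/T_P)⁴ = (1.00)²(1.545)⁴ = 5.700.
F_Q/F_P = (L_Q/L_P)/(d_Q/d_P)² = 5.700/(34.0)² = 0.004931.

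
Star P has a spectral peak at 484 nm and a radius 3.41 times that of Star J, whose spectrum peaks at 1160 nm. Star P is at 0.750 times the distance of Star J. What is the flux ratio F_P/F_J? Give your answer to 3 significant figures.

Wien's law: T_P/T_J = λ_J/λ_P = 1160/484 = 2.397.
L_P/L_J = (R_P/R_J)²(T_P/T_J)⁴ = (3.41)²(2.397)⁴ = 383.7.
F_P/F_J = (L_P/L_J)/(d_P/d_J)² = 383.7/(0.750)² = 682.1.

682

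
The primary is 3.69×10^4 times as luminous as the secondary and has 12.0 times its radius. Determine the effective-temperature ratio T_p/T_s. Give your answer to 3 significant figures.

4.00

L ∝ R²T⁴ gives T ∝ (L/R²)^(1/4), so
T_p/T_s = (3.69×10^4 / 12.0²)^(1/4) = (256.2)^(1/4) = 4.001.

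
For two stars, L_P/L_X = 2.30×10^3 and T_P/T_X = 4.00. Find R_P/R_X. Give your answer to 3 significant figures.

L ∝ R²T⁴ gives R ∝ √L / T², so
R_P/R_X = √(2.30×10^3) / (4.00)² = 47.96 / 16.00 = 2.997.

3.00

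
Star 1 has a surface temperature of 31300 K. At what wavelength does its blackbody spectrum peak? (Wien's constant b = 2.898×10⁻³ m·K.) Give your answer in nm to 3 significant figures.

92.6 nm

λ_max = b/T = 2.898×10⁻³ / 31300 = 9.26×10^-8 m = 92.59 nm.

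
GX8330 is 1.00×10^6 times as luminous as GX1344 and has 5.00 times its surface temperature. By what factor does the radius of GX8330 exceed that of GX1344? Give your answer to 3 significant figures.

40.0

L ∝ R²T⁴ gives R ∝ √L / T², so
R_GX8330/R_GX1344 = √(1.00×10^6) / (5.00)² = 1000 / 25.00 = 40.00.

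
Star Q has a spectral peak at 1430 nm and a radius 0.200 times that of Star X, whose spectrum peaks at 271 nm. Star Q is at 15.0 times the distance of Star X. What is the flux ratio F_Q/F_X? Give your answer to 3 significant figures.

Wien's law: T_Q/T_X = λ_X/λ_Q = 271/1430 = 0.1895.
L_Q/L_X = (R_Q/R_X)²(T_Q/T_X)⁴ = (0.200)²(0.1895)⁴ = 5.159×10^-5.
F_Q/F_X = (L_Q/L_X)/(d_Q/d_X)² = 5.159×10^-5/(15.0)² = 2.293×10^-7.

2.29×10^-7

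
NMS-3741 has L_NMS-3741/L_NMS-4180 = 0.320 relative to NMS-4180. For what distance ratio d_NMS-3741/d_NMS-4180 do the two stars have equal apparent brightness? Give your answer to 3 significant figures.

0.566

Equal flux requires L_NMS-3741/d_NMS-3741² = L_NMS-4180/d_NMS-4180², so d_NMS-3741/d_NMS-4180 = √(L_NMS-3741/L_NMS-4180)
= √(0.320) = 0.5657.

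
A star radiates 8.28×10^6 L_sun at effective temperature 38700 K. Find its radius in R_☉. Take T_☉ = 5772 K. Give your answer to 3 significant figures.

64.0 R_☉

R/R_☉ = √(L/L_☉) / (T/T_☉)² = √(8.28×10^6) / (6.705)²
       = 2877 / 44.95 = 64.01.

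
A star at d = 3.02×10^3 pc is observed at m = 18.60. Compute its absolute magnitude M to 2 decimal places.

6.20

M = m − 5 log₁₀(d/10 pc) = 18.60 − 5 log₁₀(3.02×10^3/10)
  = 18.60 − 5 × 2.480 = 18.60 − 12.40 = 6.20.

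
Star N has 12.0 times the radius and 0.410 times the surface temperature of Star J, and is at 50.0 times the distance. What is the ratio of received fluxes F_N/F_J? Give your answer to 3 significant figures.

L_N/L_J = (R_N/R_J)²(T_N/T_J)⁴ = (12.0)² × (0.410)⁴ = 4.069.
F_N/F_J = (L_N/L_J)/(d_N/d_J)² = 4.069 / (50.0)² = 0.001628.

0.00163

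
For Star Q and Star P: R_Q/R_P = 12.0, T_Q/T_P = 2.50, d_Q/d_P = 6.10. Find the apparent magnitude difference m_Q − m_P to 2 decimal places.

L_Q/L_P = (12.0)²(2.50)⁴ = 5625.
F_Q/F_P = (L_Q/L_P)/(d_Q/d_P)² = 5625/37.21 = 151.2.
m_Q − m_P = −2.5 log₁₀(151.2) = -5.45.

-5.45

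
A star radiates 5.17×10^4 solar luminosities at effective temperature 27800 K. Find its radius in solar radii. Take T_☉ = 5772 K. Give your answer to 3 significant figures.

R/R_☉ = √(L/L_☉) / (T/T_☉)² = √(5.17×10^4) / (4.816)²
       = 227.4 / 23.20 = 9.802.

9.80 solar radii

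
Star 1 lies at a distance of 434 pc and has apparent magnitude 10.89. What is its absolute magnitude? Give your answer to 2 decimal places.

M = m − 5 log₁₀(d/10 pc) = 10.89 − 5 log₁₀(434/10)
  = 10.89 − 5 × 1.637 = 10.89 − 8.19 = 2.70.

2.70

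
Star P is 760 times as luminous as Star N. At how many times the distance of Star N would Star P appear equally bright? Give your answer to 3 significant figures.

Equal flux requires L_P/d_P² = L_N/d_N², so d_P/d_N = √(L_P/L_N)
= √(760) = 27.57.

27.6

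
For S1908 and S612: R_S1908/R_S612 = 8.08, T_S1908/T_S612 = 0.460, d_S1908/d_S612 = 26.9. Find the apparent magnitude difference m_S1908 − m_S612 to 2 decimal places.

L_S1908/L_S612 = (8.08)²(0.460)⁴ = 2.923.
F_S1908/F_S612 = (L_S1908/L_S612)/(d_S1908/d_S612)² = 2.923/723.6 = 0.004040.
m_S1908 − m_S612 = −2.5 log₁₀(0.004040) = 5.98.

5.98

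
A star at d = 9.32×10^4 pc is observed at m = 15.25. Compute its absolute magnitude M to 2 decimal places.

M = m − 5 log₁₀(d/10 pc) = 15.25 − 5 log₁₀(9.32×10^4/10)
  = 15.25 − 5 × 3.969 = 15.25 − 19.85 = -4.60.

-4.60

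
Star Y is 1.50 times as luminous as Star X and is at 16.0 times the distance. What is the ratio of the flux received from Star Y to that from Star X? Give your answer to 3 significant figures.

0.00586

F = L/(4πd²), so F_Y/F_X = (L_Y/L_X) / (d_Y/d_X)²
= 1.50 / (16.0)² = 1.50 / 256.0 = 0.005859.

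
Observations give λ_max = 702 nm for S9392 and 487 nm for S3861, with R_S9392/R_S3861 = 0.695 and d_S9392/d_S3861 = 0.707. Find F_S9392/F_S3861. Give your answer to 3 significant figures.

Wien's law: T_S9392/T_S3861 = λ_S3861/λ_S9392 = 487/702 = 0.6937.
L_S9392/L_S3861 = (R_S9392/R_S3861)²(T_S9392/T_S3861)⁴ = (0.695)²(0.6937)⁴ = 0.1119.
F_S9392/F_S3861 = (L_S9392/L_S3861)/(d_S9392/d_S3861)² = 0.1119/(0.707)² = 0.2238.

0.224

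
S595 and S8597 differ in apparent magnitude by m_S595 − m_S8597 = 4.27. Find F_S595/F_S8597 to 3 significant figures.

0.0196

F_S595/F_S8597 = 10^(−(m_S595 − m_S8597)/2.5) = 10^(-4.27/2.5) = 10^-1.708 = 0.01959.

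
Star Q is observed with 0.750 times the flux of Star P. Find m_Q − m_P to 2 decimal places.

m_Q − m_P = −2.5 log₁₀(F_Q/F_P) = −2.5 log₁₀(0.750) = −2.5 × (-0.125) = 0.312.

0.31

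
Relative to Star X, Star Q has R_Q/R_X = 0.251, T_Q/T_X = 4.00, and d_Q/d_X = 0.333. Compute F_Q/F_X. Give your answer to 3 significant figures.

145

L_Q/L_X = (R_Q/R_X)²(T_Q/T_X)⁴ = (0.251)² × (4.00)⁴ = 16.13.
F_Q/F_X = (L_Q/L_X)/(d_Q/d_X)² = 16.13 / (0.333)² = 145.4.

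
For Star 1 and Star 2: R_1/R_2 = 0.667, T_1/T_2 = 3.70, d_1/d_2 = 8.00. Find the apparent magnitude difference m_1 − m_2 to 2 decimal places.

L_1/L_2 = (0.667)²(3.70)⁴ = 83.38.
F_1/F_2 = (L_1/L_2)/(d_1/d_2)² = 83.38/64.00 = 1.303.
m_1 − m_2 = −2.5 log₁₀(1.303) = -0.29.

-0.29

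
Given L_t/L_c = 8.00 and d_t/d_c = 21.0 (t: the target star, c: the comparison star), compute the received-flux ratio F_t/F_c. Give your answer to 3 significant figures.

F = L/(4πd²), so F_t/F_c = (L_t/L_c) / (d_t/d_c)²
= 8.00 / (21.0)² = 8.00 / 441.0 = 0.01814.

0.0181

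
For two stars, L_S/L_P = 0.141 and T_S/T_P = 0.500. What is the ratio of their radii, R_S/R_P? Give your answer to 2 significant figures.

L ∝ R²T⁴ gives R ∝ √L / T², so
R_S/R_P = √(0.141) / (0.500)² = 0.3755 / 0.2500 = 1.502.

1.5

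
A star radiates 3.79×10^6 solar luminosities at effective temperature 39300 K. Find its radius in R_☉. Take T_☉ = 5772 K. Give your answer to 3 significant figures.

R/R_☉ = √(L/L_☉) / (T/T_☉)² = √(3.79×10^6) / (6.809)²
       = 1947 / 46.36 = 41.99.

42.0 R_☉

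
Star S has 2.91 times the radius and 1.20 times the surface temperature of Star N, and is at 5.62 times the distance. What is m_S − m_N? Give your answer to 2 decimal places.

0.64

L_S/L_N = (2.91)²(1.20)⁴ = 17.56.
F_S/F_N = (L_S/L_N)/(d_S/d_N)² = 17.56/31.58 = 0.5560.
m_S − m_N = −2.5 log₁₀(0.5560) = 0.64.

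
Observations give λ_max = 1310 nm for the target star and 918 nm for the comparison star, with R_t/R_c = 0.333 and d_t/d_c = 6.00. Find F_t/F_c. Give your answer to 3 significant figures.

Wien's law: T_t/T_c = λ_c/λ_t = 918/1310 = 0.7008.
L_t/L_c = (R_t/R_c)²(T_t/T_c)⁴ = (0.333)²(0.7008)⁴ = 0.02674.
F_t/F_c = (L_t/L_c)/(d_t/d_c)² = 0.02674/(6.00)² = 7.428×10^-4.

7.43×10^-4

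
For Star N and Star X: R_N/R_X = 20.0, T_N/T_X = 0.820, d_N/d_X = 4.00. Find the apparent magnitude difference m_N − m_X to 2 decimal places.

-2.63

L_N/L_X = (20.0)²(0.820)⁴ = 180.8.
F_N/F_X = (L_N/L_X)/(d_N/d_X)² = 180.8/16.00 = 11.30.
m_N − m_X = −2.5 log₁₀(11.30) = -2.63.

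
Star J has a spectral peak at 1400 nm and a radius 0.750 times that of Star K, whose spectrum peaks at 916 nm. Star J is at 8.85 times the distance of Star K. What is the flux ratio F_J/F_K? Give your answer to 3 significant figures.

0.00132

Wien's law: T_J/T_K = λ_K/λ_J = 916/1400 = 0.6543.
L_J/L_K = (R_J/R_K)²(T_J/T_K)⁴ = (0.750)²(0.6543)⁴ = 0.1031.
F_J/F_K = (L_J/L_K)/(d_J/d_K)² = 0.1031/(8.85)² = 0.001316.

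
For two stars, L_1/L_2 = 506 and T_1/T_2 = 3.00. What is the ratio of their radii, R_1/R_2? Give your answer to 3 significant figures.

L ∝ R²T⁴ gives R ∝ √L / T², so
R_1/R_2 = √(506) / (3.00)² = 22.49 / 9.000 = 2.499.

2.50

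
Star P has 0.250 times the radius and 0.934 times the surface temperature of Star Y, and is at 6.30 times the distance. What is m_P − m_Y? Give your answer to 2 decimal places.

L_P/L_Y = (0.250)²(0.934)⁴ = 0.04756.
F_P/F_Y = (L_P/L_Y)/(d_P/d_Y)² = 0.04756/39.69 = 0.001198.
m_P − m_Y = −2.5 log₁₀(0.001198) = 7.30.

7.30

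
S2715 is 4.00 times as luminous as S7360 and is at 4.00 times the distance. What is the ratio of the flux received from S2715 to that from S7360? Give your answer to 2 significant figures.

0.25

F = L/(4πd²), so F_S2715/F_S7360 = (L_S2715/L_S7360) / (d_S2715/d_S7360)²
= 4.00 / (4.00)² = 4.00 / 16.00 = 0.2500.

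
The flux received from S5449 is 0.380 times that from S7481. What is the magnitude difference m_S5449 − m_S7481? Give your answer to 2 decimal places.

m_S5449 − m_S7481 = −2.5 log₁₀(F_S5449/F_S7481) = −2.5 log₁₀(0.380) = −2.5 × (-0.420) = 1.051.

1.05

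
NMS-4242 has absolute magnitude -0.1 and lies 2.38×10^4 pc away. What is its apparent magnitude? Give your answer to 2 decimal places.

16.78

m = M + 5 log₁₀(d/10 pc) = -0.1 + 5 log₁₀(2.38×10^4/10)
  = -0.1 + 5 × 3.377 = -0.1 + 16.88 = 16.78.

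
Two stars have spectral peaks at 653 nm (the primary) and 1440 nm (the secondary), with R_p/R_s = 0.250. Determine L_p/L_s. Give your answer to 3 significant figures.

Wien's law gives T ∝ 1/λ_max, so T_p/T_s = λ_s/λ_p = 1440/653 = 2.205.
Then L ∝ R²T⁴ gives L_p/L_s = (0.250)² × (2.205)⁴ = 0.06250 × 23.65 = 1.478.

1.48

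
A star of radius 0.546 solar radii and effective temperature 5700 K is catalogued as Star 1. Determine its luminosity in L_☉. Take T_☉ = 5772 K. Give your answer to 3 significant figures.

L/L_☉ = (R/R_☉)² (T/T_☉)⁴ = (0.546)² × (5700/5772)⁴
       = 0.2981 × (0.9875)⁴ = 0.2981 × 0.9510 = 0.2835.

0.284 L_☉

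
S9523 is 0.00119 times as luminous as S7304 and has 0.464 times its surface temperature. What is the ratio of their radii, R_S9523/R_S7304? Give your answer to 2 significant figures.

0.16

L ∝ R²T⁴ gives R ∝ √L / T², so
R_S9523/R_S7304 = √(0.00119) / (0.464)² = 0.03450 / 0.2153 = 0.1602.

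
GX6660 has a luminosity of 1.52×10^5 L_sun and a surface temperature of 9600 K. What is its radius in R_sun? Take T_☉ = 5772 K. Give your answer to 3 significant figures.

141 R_sun

R/R_☉ = √(L/L_☉) / (T/T_☉)² = √(1.52×10^5) / (1.663)²
       = 389.9 / 2.766 = 140.9.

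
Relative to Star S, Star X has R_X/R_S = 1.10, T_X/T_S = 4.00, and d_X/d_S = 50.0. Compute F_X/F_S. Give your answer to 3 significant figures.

L_X/L_S = (R_X/R_S)²(T_X/T_S)⁴ = (1.10)² × (4.00)⁴ = 309.8.
F_X/F_S = (L_X/L_S)/(d_X/d_S)² = 309.8 / (50.0)² = 0.1239.

0.124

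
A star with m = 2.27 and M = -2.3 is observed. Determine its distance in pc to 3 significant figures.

m − M = 5 log₁₀(d/10 pc)
2.27 − (-2.3) = 4.57 = 5 log₁₀(d/10)
d = 10 × 10^(4.57/5) = 10 × 10^0.914 = 82.04 pc.

82.0 pc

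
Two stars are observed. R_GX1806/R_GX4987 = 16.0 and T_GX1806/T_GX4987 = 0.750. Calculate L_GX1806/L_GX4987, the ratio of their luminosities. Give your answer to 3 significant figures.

81.0

From the Stefan–Boltzmann law, L ∝ R²T⁴, so
L_GX1806/L_GX4987 = (R_GX1806/R_GX4987)² (T_GX1806/T_GX4987)⁴ = (16.0)² × (0.750)⁴ = 256.0 × 0.3164 = 81.00.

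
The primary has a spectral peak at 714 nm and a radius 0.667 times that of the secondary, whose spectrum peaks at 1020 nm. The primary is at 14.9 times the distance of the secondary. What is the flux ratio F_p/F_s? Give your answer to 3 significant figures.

Wien's law: T_p/T_s = λ_s/λ_p = 1020/714 = 1.429.
L_p/L_s = (R_p/R_s)²(T_p/T_s)⁴ = (0.667)²(1.429)⁴ = 1.853.
F_p/F_s = (L_p/L_s)/(d_p/d_s)² = 1.853/(14.9)² = 0.008346.

0.00835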